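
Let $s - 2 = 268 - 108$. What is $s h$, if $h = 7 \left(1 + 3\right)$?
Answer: $4536$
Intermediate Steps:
$s = 162$ ($s = 2 + \left(268 - 108\right) = 2 + 160 = 162$)
$h = 28$ ($h = 7 \cdot 4 = 28$)
$s h = 162 \cdot 28 = 4536$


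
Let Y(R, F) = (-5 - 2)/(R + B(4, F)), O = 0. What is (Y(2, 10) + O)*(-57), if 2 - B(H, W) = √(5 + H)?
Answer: 399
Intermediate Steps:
B(H, W) = 2 - √(5 + H)
Y(R, F) = -7/(-1 + R) (Y(R, F) = (-5 - 2)/(R + (2 - √(5 + 4))) = -7/(R + (2 - √9)) = -7/(R + (2 - 1*3)) = -7/(R + (2 - 3)) = -7/(R - 1) = -7/(-1 + R))
(Y(2, 10) + O)*(-57) = (-7/(-1 + 2) + 0)*(-57) = (-7/1 + 0)*(-57) = (-7*1 + 0)*(-57) = (-7 + 0)*(-57) = -7*(-57) = 399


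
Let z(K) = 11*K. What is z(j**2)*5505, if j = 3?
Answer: 544995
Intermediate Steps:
z(j**2)*5505 = (11*3**2)*5505 = (11*9)*5505 = 99*5505 = 544995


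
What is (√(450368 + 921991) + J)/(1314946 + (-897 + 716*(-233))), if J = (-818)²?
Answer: 669124/1147221 + √1372359/1147221 ≈ 0.58428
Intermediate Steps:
J = 669124
(√(450368 + 921991) + J)/(1314946 + (-897 + 716*(-233))) = (√(450368 + 921991) + 669124)/(1314946 + (-897 + 716*(-233))) = (√1372359 + 669124)/(1314946 + (-897 - 166828)) = (669124 + √1372359)/(1314946 - 167725) = (669124 + √1372359)/1147221 = (669124 + √1372359)*(1/1147221) = 669124/1147221 + √1372359/1147221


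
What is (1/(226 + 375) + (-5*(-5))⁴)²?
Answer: 55114899151171876/361201 ≈ 1.5259e+11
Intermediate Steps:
(1/(226 + 375) + (-5*(-5))⁴)² = (1/601 + 25⁴)² = (1/601 + 390625)² = (234765626/601)² = 55114899151171876/361201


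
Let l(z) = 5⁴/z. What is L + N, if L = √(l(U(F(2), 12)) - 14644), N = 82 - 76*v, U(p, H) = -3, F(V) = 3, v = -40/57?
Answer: 406/3 + I*√133671/3 ≈ 135.33 + 121.87*I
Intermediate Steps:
v = -40/57 (v = -40*1/57 = -40/57 ≈ -0.70175)
l(z) = 625/z
N = 406/3 (N = 82 - 76*(-40/57) = 82 + 160/3 = 406/3 ≈ 135.33)
L = I*√133671/3 (L = √(625/(-3) - 14644) = √(625*(-⅓) - 14644) = √(-625/3 - 14644) = √(-44557/3) = I*√133671/3 ≈ 121.87*I)
L + N = I*√133671/3 + 406/3 = 406/3 + I*√133671/3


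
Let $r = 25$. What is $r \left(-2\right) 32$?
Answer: $-1600$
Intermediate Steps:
$r \left(-2\right) 32 = 25 \left(-2\right) 32 = \left(-50\right) 32 = -1600$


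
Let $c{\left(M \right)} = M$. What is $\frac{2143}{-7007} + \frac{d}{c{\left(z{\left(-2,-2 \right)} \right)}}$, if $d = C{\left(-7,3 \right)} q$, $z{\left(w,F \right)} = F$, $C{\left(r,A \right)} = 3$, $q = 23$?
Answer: $- \frac{487769}{14014} \approx -34.806$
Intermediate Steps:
$d = 69$ ($d = 3 \cdot 23 = 69$)
$\frac{2143}{-7007} + \frac{d}{c{\left(z{\left(-2,-2 \right)} \right)}} = \frac{2143}{-7007} + \frac{69}{-2} = 2143 \left(- \frac{1}{7007}\right) + 69 \left(- \frac{1}{2}\right) = - \frac{2143}{7007} - \frac{69}{2} = - \frac{487769}{14014}$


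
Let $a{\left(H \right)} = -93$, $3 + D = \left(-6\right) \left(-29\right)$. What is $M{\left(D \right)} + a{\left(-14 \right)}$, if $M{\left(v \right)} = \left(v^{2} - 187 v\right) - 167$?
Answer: $-2996$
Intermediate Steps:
$D = 171$ ($D = -3 - -174 = -3 + 174 = 171$)
$M{\left(v \right)} = -167 + v^{2} - 187 v$
$M{\left(D \right)} + a{\left(-14 \right)} = \left(-167 + 171^{2} - 31977\right) - 93 = \left(-167 + 29241 - 31977\right) - 93 = -2903 - 93 = -2996$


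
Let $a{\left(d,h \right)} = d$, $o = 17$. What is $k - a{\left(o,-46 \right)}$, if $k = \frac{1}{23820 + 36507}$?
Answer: $- \frac{1025558}{60327} \approx -17.0$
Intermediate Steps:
$k = \frac{1}{60327} \approx 1.6576 \cdot 10^{-5}$
$k - a{\left(o,-46 \right)} = \frac{1}{60327} - 17 = - \frac{1025558}{60327}$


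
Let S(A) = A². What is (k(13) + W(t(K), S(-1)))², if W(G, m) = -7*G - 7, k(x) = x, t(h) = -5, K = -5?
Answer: 1681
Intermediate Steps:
W(G, m) = -7 - 7*G
(k(13) + W(t(K), S(-1)))² = (13 + (-7 - 7*(-5)))² = (13 + (-7 + 35))² = (13 + 28)² = 41² = 1681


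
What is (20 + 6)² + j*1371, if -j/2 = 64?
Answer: -174812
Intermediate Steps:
j = -128 (j = -2*64 = -128)
(20 + 6)² + j*1371 = (20 + 6)² - 128*1371 = 26² - 175488 = 676 - 175488 = -174812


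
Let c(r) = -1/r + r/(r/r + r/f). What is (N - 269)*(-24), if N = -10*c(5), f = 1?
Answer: 6608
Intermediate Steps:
c(r) = -1/r + r/(1 + r) (c(r) = -1/r + r/(r/r + r/1) = -1/r + r/(1 + r*1) = -1/r + r/(1 + r))
N = -19/3 (N = -10*(-1 + 5² - 1*5)/(5*(1 + 5)) = -2*(-1 + 25 - 5)/6 = -2*19/6 = -10*19/30 = -19/3 ≈ -6.3333)
(N - 269)*(-24) = (-19/3 - 269)*(-24) = -826/3*(-24) = 6608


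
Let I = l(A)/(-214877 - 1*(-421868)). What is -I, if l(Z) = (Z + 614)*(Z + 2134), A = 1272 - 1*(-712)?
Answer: -3566188/68997 ≈ -51.686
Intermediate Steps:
A = 1984 (A = 1272 + 712 = 1984)
l(Z) = (614 + Z)*(2134 + Z)
I = 3566188/68997 (I = (1310276 + 1984**2 + 2748*1984)/(-214877 - 1*(-421868)) = (1310276 + 3936256 + 5452032)/(-214877 + 421868) = 10698564/206991 = 10698564*(1/206991) = 3566188/68997 ≈ 51.686)
-I = -1*3566188/68997 = -3566188/68997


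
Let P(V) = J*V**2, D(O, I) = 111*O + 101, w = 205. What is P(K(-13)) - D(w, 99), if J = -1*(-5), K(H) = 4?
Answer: -22776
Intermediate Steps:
J = 5
D(O, I) = 101 + 111*O
P(V) = 5*V**2
P(K(-13)) - D(w, 99) = 5*4**2 - (101 + 111*205) = 5*16 - (101 + 22755) = 80 - 1*22856 = 80 - 22856 = -22776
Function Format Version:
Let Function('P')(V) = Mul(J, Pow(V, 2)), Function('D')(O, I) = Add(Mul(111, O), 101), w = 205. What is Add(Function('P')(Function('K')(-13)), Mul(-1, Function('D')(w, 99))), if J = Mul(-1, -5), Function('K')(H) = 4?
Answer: -22776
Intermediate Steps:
J = 5
Function('D')(O, I) = Add(101, Mul(111, O))
Function('P')(V) = Mul(5, Pow(V, 2))
Add(Function('P')(Function('K')(-13)), Mul(-1, Function('D')(w, 99))) = Add(Mul(5, Pow(4, 2)), Mul(-1, Add(101, Mul(111, 205)))) = Add(Mul(5, 16), Mul(-1, Add(101, 22755))) = Add(80, Mul(-1, 22856)) = Add(80, -22856) = -22776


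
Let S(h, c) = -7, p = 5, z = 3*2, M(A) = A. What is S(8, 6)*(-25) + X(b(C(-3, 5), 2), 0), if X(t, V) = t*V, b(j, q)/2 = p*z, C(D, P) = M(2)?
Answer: 175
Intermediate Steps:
C(D, P) = 2
z = 6
b(j, q) = 60 (b(j, q) = 2*(5*6) = 2*30 = 60)
X(t, V) = V*t
S(8, 6)*(-25) + X(b(C(-3, 5), 2), 0) = -7*(-25) + 0*60 = 175 + 0 = 175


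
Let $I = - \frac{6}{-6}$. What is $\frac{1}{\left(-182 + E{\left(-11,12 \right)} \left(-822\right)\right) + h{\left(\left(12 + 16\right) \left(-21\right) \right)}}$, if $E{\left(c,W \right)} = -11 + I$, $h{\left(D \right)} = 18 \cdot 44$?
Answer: $\frac{1}{8830} \approx 0.00011325$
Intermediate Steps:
$I = 1$ ($I = \left(-6\right) \left(- \frac{1}{6}\right) = 1$)
$h{\left(D \right)} = 792$
$E{\left(c,W \right)} = -10$ ($E{\left(c,W \right)} = -11 + 1 = -10$)
$\frac{1}{\left(-182 + E{\left(-11,12 \right)} \left(-822\right)\right) + h{\left(\left(12 + 16\right) \left(-21\right) \right)}} = \frac{1}{\left(-182 - -8220\right) + 792} = \frac{1}{\left(-182 + 8220\right) + 792} = \frac{1}{8038 + 792} = \frac{1}{8830}$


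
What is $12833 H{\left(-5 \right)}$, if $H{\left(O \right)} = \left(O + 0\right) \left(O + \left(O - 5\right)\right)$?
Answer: $962475$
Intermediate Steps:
$H{\left(O \right)} = O \left(-5 + 2 O\right)$ ($H{\left(O \right)} = O \left(O + \left(O - 5\right)\right) = O \left(O + \left(-5 + O\right)\right) = O \left(-5 + 2 O\right)$)
$12833 H{\left(-5 \right)} = 12833 \left(- 5 \left(-5 + 2 \left(-5\right)\right)\right) = 12833 \left(- 5 \left(-5 - 10\right)\right) = 12833 \left(\left(-5\right) \left(-15\right)\right) = 12833 \cdot 75 = 962475$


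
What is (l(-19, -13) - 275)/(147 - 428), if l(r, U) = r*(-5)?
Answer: 180/281 ≈ 0.64057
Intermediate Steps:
l(r, U) = -5*r
(l(-19, -13) - 275)/(147 - 428) = (-5*(-19) - 275)/(147 - 428) = (95 - 275)/(-281) = -180*(-1/281) = 180/281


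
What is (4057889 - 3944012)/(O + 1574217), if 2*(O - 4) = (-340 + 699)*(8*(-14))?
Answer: 37959/518039 ≈ 0.073274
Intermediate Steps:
O = -20100 (O = 4 + ((-340 + 699)*(8*(-14)))/2 = 4 + (359*(-112))/2 = 4 + (½)*(-40208) = 4 - 20104 = -20100)
(4057889 - 3944012)/(O + 1574217) = (4057889 - 3944012)/(-20100 + 1574217) = 113877/1554117 = 113877*(1/1554117) = 37959/518039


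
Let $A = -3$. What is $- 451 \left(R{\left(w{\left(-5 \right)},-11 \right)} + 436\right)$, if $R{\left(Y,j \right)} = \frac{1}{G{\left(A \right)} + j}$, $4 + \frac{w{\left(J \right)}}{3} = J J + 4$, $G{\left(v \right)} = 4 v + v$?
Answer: $- \frac{5112085}{26} \approx -1.9662 \cdot 10^{5}$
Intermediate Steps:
$G{\left(v \right)} = 5 v$
$w{\left(J \right)} = 3 J^{2}$ ($w{\left(J \right)} = -12 + 3 \left(J J + 4\right) = -12 + 3 \left(J^{2} + 4\right) = -12 + 3 \left(4 + J^{2}\right) = -12 + \left(12 + 3 J^{2}\right) = 3 J^{2}$)
$R{\left(Y,j \right)} = \frac{1}{-15 + j}$ ($R{\left(Y,j \right)} = \frac{1}{5 \left(-3\right) + j} = \frac{1}{-15 + j}$)
$- 451 \left(R{\left(w{\left(-5 \right)},-11 \right)} + 436\right) = - 451 \left(\frac{1}{-15 - 11} + 436\right) = - 451 \left(\frac{1}{-26} + 436\right) = - 451 \left(- \frac{1}{26} + 436\right) = \left(-451\right) \frac{11335}{26} = - \frac{5112085}{26}$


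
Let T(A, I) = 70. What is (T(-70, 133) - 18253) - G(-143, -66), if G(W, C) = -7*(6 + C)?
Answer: -18603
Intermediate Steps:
G(W, C) = -42 - 7*C
(T(-70, 133) - 18253) - G(-143, -66) = (70 - 18253) - (-42 - 7*(-66)) = -18183 - (-42 + 462) = -18183 - 1*420 = -18183 - 420 = -18603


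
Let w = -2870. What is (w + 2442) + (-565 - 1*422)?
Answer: -1415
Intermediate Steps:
(w + 2442) + (-565 - 1*422) = (-2870 + 2442) + (-565 - 1*422) = -428 + (-565 - 422) = -428 - 987 = -1415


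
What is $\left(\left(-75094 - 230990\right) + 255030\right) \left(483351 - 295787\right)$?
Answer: $-9575892456$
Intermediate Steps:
$\left(\left(-75094 - 230990\right) + 255030\right) \left(483351 - 295787\right) = \left(\left(-75094 - 230990\right) + 255030\right) 187564 = \left(-306084 + 255030\right) 187564 = \left(-51054\right) 187564 = -9575892456$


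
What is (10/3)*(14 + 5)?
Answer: 190/3 ≈ 63.333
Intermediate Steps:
(10/3)*(14 + 5) = (10*(⅓))*19 = (10/3)*19 = 190/3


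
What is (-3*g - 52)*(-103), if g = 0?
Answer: 5356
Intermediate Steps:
(-3*g - 52)*(-103) = (-3*0 - 52)*(-103) = (0 - 52)*(-103) = -52*(-103) = 5356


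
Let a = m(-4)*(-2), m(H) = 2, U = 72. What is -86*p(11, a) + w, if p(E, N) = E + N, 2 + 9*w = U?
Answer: -5348/9 ≈ -594.22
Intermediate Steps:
w = 70/9 (w = -2/9 + (⅑)*72 = -2/9 + 8 = 70/9 ≈ 7.7778)
a = -4 (a = 2*(-2) = -4)
-86*p(11, a) + w = -86*(11 - 4) + 70/9 = -86*7 + 70/9 = -602 + 70/9 = -5348/9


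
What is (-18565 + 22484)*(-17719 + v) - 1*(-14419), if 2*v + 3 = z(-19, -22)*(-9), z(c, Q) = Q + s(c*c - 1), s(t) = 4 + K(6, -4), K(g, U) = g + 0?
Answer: -138441189/2 ≈ -6.9221e+7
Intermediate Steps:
K(g, U) = g
s(t) = 10 (s(t) = 4 + 6 = 10)
z(c, Q) = 10 + Q (z(c, Q) = Q + 10 = 10 + Q)
v = 105/2 (v = -3/2 + ((10 - 22)*(-9))/2 = -3/2 + (-12*(-9))/2 = -3/2 + (½)*108 = -3/2 + 54 = 105/2 ≈ 52.500)
(-18565 + 22484)*(-17719 + v) - 1*(-14419) = (-18565 + 22484)*(-17719 + 105/2) - 1*(-14419) = 3919*(-35333/2) + 14419 = -138470027/2 + 14419 = -138441189/2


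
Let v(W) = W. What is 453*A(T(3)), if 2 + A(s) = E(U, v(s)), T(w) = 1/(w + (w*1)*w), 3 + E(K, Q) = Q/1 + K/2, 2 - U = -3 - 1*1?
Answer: -3473/4 ≈ -868.25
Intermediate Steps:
U = 6 (U = 2 - (-3 - 1*1) = 2 - (-3 - 1) = 2 - 1*(-4) = 2 + 4 = 6)
E(K, Q) = -3 + Q + K/2 (E(K, Q) = -3 + (Q/1 + K/2) = -3 + (Q*1 + K*(1/2)) = -3 + (Q + K/2) = -3 + Q + K/2)
T(w) = 1/(w + w**2) (T(w) = 1/(w + w*w) = 1/(w + w**2))
A(s) = -2 + s (A(s) = -2 + (-3 + s + (1/2)*6) = -2 + (-3 + s + 3) = -2 + s)
453*A(T(3)) = 453*(-2 + 1/(3*(1 + 3))) = 453*(-2 + (1/3)/4) = 453*(-2 + (1/3)*(1/4)) = 453*(-2 + 1/12) = 453*(-23/12) = -3473/4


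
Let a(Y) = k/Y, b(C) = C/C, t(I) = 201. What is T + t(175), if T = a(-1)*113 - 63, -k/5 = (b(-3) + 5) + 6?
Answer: 6918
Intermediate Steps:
b(C) = 1
k = -60 (k = -5*((1 + 5) + 6) = -5*(6 + 6) = -5*12 = -60)
a(Y) = -60/Y
T = 6717 (T = -60/(-1)*113 - 63 = -60*(-1)*113 - 63 = 60*113 - 63 = 6780 - 63 = 6717)
T + t(175) = 6717 + 201 = 6918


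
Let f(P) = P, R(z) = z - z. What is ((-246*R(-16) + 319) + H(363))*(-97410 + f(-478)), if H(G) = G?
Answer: -66759616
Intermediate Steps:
R(z) = 0
((-246*R(-16) + 319) + H(363))*(-97410 + f(-478)) = ((-246*0 + 319) + 363)*(-97410 - 478) = ((0 + 319) + 363)*(-97888) = (319 + 363)*(-97888) = 682*(-97888) = -66759616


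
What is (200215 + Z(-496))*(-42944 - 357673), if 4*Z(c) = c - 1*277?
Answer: -320528453679/4 ≈ -8.0132e+10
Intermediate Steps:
Z(c) = -277/4 + c/4 (Z(c) = (c - 1*277)/4 = (c - 277)/4 = (-277 + c)/4 = -277/4 + c/4)
(200215 + Z(-496))*(-42944 - 357673) = (200215 + (-277/4 + (¼)*(-496)))*(-42944 - 357673) = (200215 + (-277/4 - 124))*(-400617) = (200215 - 773/4)*(-400617) = (800087/4)*(-400617) = -320528453679/4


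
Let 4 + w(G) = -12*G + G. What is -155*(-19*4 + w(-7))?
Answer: 465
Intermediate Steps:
w(G) = -4 - 11*G (w(G) = -4 + (-12*G + G) = -4 - 11*G)
-155*(-19*4 + w(-7)) = -155*(-19*4 + (-4 - 11*(-7))) = -155*(-76 + (-4 + 77)) = -155*(-76 + 73) = -155*(-3) = 465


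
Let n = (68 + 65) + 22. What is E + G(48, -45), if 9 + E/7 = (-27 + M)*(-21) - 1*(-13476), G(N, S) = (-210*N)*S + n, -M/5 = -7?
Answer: 546848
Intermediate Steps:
M = 35 (M = -5*(-7) = 35)
n = 155 (n = 133 + 22 = 155)
G(N, S) = 155 - 210*N*S (G(N, S) = (-210*N)*S + 155 = -210*N*S + 155 = 155 - 210*N*S)
E = 93093 (E = -63 + 7*((-27 + 35)*(-21) - 1*(-13476)) = -63 + 7*(8*(-21) + 13476) = -63 + 7*(-168 + 13476) = -63 + 7*13308 = -63 + 93156 = 93093)
E + G(48, -45) = 93093 + (155 - 210*48*(-45)) = 93093 + (155 + 453600) = 93093 + 453755 = 546848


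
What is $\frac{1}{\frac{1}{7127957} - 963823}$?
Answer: $- \frac{7127957}{6870088899610} \approx -1.0375 \cdot 10^{-6}$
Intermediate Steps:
$\frac{1}{\frac{1}{7127957} - 963823} = \frac{1}{- \frac{6870088899610}{7127957}} = - \frac{7127957}{6870088899610}$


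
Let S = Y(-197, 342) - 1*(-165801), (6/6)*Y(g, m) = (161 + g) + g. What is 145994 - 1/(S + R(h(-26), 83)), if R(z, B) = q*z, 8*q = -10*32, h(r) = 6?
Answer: 24136896031/165328 ≈ 1.4599e+5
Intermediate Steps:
q = -40 (q = (-10*32)/8 = (⅛)*(-320) = -40)
R(z, B) = -40*z
Y(g, m) = 161 + 2*g (Y(g, m) = (161 + g) + g = 161 + 2*g)
S = 165568 (S = (161 + 2*(-197)) - 1*(-165801) = (161 - 394) + 165801 = -233 + 165801 = 165568)
145994 - 1/(S + R(h(-26), 83)) = 145994 - 1/(165568 - 40*6) = 145994 - 1/(165568 - 240) = 145994 - 1/165328 = 24136896031/165328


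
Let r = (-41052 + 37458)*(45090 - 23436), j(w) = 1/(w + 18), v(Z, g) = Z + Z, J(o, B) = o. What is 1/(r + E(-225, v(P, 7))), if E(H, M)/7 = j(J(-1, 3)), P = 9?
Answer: -17/1323016085 ≈ -1.2849e-8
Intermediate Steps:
v(Z, g) = 2*Z
j(w) = 1/(18 + w)
E(H, M) = 7/17 (E(H, M) = 7/(18 - 1) = 7/17)
r = -77824476 (r = -3594*21654 = -77824476)
1/(r + E(-225, v(P, 7))) = 1/(-77824476 + 7/17) = 1/(-1323016085/17) = -17/1323016085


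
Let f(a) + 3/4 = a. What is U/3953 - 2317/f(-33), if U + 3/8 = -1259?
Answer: 291731107/4269240 ≈ 68.333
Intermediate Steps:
U = -10075/8 (U = -3/8 - 1259 = -10075/8 ≈ -1259.4)
f(a) = -¾ + a
U/3953 - 2317/f(-33) = -10075/8/3953 - 2317/(-¾ - 33) = -10075/8*1/3953 - 2317/(-135/4) = -10075/31624 - 2317*(-4/135) = -10075/31624 + 9268/135 = 291731107/4269240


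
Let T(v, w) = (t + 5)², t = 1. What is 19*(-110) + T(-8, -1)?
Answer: -2054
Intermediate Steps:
T(v, w) = 36 (T(v, w) = (1 + 5)² = 6² = 36)
19*(-110) + T(-8, -1) = 19*(-110) + 36 = -2090 + 36 = -2054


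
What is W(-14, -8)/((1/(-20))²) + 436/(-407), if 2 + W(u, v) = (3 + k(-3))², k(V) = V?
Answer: -326036/407 ≈ -801.07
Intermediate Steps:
W(u, v) = -2 (W(u, v) = -2 + (3 - 3)² = -2 + 0² = -2 + 0 = -2)
W(-14, -8)/((1/(-20))²) + 436/(-407) = -2/((1/(-20))²) + 436/(-407) = -2/((-1/20)²) + 436*(-1/407) = -2/1/400 - 436/407 = -2*400 - 436/407 = -800 - 436/407 = -326036/407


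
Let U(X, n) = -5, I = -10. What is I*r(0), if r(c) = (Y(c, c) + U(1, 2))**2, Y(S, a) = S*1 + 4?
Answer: -10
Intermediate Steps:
Y(S, a) = 4 + S (Y(S, a) = S + 4 = 4 + S)
r(c) = (-1 + c)**2 (r(c) = ((4 + c) - 5)**2 = (-1 + c)**2)
I*r(0) = -10*(-1 + 0)**2 = -10*(-1)**2 = -10*1 = -10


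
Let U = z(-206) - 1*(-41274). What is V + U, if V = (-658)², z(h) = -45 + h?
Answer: 473987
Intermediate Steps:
U = 41023 (U = (-45 - 206) - 1*(-41274) = -251 + 41274 = 41023)
V = 432964
V + U = 432964 + 41023 = 473987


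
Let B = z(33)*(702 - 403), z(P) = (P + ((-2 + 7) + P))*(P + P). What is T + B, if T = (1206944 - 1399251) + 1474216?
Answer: 2683023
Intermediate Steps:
T = 1281909 (T = -192307 + 1474216 = 1281909)
z(P) = 2*P*(5 + 2*P) (z(P) = (P + (5 + P))*(2*P) = (5 + 2*P)*(2*P) = 2*P*(5 + 2*P))
B = 1401114 (B = (2*33*(5 + 2*33))*(702 - 403) = (2*33*(5 + 66))*299 = (2*33*71)*299 = 4686*299 = 1401114)
T + B = 1281909 + 1401114 = 2683023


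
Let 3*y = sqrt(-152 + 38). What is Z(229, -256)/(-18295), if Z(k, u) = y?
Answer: -I*sqrt(114)/54885 ≈ -0.00019454*I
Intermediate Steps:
y = I*sqrt(114)/3 (y = sqrt(-152 + 38)/3 = sqrt(-114)/3 = (I*sqrt(114))/3 = I*sqrt(114)/3 ≈ 3.559*I)
Z(k, u) = I*sqrt(114)/3
Z(229, -256)/(-18295) = (I*sqrt(114)/3)/(-18295) = (I*sqrt(114)/3)*(-1/18295) = -I*sqrt(114)/54885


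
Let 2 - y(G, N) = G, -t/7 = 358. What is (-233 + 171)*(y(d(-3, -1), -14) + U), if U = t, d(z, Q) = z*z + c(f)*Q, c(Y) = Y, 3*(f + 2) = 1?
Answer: 467728/3 ≈ 1.5591e+5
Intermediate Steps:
f = -5/3 (f = -2 + (⅓)*1 = -2 + ⅓ = -5/3 ≈ -1.6667)
t = -2506 (t = -7*358 = -2506)
d(z, Q) = z² - 5*Q/3 (d(z, Q) = z*z - 5*Q/3 = z² - 5*Q/3)
y(G, N) = 2 - G
U = -2506
(-233 + 171)*(y(d(-3, -1), -14) + U) = (-233 + 171)*((2 - ((-3)² - 5/3*(-1))) - 2506) = -62*((2 - (9 + 5/3)) - 2506) = -62*((2 - 1*32/3) - 2506) = -62*((2 - 32/3) - 2506) = -62*(-26/3 - 2506) = -62*(-7544/3) = 467728/3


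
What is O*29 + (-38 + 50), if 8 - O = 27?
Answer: -539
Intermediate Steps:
O = -19 (O = 8 - 1*27 = 8 - 27 = -19)
O*29 + (-38 + 50) = -19*29 + (-38 + 50) = -551 + 12 = -539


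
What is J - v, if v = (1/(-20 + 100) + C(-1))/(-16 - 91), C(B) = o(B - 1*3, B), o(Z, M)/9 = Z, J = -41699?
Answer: -356946319/8560 ≈ -41699.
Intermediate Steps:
o(Z, M) = 9*Z
C(B) = -27 + 9*B (C(B) = 9*(B - 1*3) = 9*(B - 3) = 9*(-3 + B) = -27 + 9*B)
v = 2879/8560 (v = (1/(-20 + 100) + (-27 + 9*(-1)))/(-16 - 91) = (1/80 + (-27 - 9))/(-107) = -(1/80 - 36)/107 = -1/107*(-2879/80) = 2879/8560 ≈ 0.33633)
J - v = -41699 - 1*2879/8560 = -41699 - 2879/8560 = -356946319/8560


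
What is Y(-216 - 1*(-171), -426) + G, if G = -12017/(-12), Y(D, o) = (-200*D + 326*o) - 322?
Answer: -1550359/12 ≈ -1.2920e+5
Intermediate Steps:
Y(D, o) = -322 - 200*D + 326*o
G = 12017/12 (G = -12017*(-1/12) = 12017/12 ≈ 1001.4)
Y(-216 - 1*(-171), -426) + G = (-322 - 200*(-216 - 1*(-171)) + 326*(-426)) + 12017/12 = (-322 - 200*(-216 + 171) - 138876) + 12017/12 = (-322 - 200*(-45) - 138876) + 12017/12 = (-322 + 9000 - 138876) + 12017/12 = -130198 + 12017/12 = -1550359/12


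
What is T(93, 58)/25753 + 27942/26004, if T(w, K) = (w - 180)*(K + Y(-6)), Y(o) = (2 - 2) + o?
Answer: 7717285/8585654 ≈ 0.89886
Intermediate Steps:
Y(o) = o (Y(o) = 0 + o = o)
T(w, K) = (-180 + w)*(-6 + K) (T(w, K) = (w - 180)*(K - 6) = (-180 + w)*(-6 + K))
T(93, 58)/25753 + 27942/26004 = (1080 - 180*58 - 6*93 + 58*93)/25753 + 27942/26004 = (1080 - 10440 - 558 + 5394)*(1/25753) + 27942*(1/26004) = -4524*1/25753 + 4657/4334 = -348/1981 + 4657/4334 = 7717285/8585654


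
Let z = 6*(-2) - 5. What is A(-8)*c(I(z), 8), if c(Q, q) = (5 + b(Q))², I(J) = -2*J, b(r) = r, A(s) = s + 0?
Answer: -12168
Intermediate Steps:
A(s) = s
z = -17 (z = -12 - 5 = -17)
c(Q, q) = (5 + Q)²
A(-8)*c(I(z), 8) = -8*(5 - 2*(-17))² = -8*(5 + 34)² = -8*39² = -8*1521 = -12168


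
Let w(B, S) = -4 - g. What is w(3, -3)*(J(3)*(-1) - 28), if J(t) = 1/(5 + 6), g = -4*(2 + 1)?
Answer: -2472/11 ≈ -224.73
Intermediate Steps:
g = -12 (g = -4*3 = -12)
J(t) = 1/11
w(B, S) = 8 (w(B, S) = -4 - 1*(-12) = -4 + 12 = 8)
w(3, -3)*(J(3)*(-1) - 28) = 8*((1/11)*(-1) - 28) = 8*(-1/11 - 28) = 8*(-309/11) = -2472/11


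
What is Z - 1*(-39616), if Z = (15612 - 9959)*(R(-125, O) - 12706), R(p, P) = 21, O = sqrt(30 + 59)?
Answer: -71668689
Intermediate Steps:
O = sqrt(89) ≈ 9.4340
Z = -71708305 (Z = (15612 - 9959)*(21 - 12706) = 5653*(-12685) = -71708305)
Z - 1*(-39616) = -71708305 - 1*(-39616) = -71708305 + 39616 = -71668689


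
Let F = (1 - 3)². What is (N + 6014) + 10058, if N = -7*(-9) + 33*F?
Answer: 16267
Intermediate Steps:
F = 4 (F = (-2)² = 4)
N = 195 (N = -7*(-9) + 33*4 = 63 + 132 = 195)
(N + 6014) + 10058 = (195 + 6014) + 10058 = 6209 + 10058 = 16267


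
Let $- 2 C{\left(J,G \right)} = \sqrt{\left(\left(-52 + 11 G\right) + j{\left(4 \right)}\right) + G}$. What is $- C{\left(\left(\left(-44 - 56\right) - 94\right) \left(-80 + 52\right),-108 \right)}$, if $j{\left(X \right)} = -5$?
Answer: $\frac{i \sqrt{1353}}{2} \approx 18.392 i$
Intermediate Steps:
$C{\left(J,G \right)} = - \frac{\sqrt{-57 + 12 G}}{2}$ ($C{\left(J,G \right)} = - \frac{\sqrt{\left(\left(-52 + 11 G\right) - 5\right) + G}}{2} = - \frac{\sqrt{\left(-57 + 11 G\right) + G}}{2} = - \frac{\sqrt{-57 + 12 G}}{2}$)
$- C{\left(\left(\left(-44 - 56\right) - 94\right) \left(-80 + 52\right),-108 \right)} = - \frac{\left(-1\right) \sqrt{-57 + 12 \left(-108\right)}}{2} = - \frac{\left(-1\right) \sqrt{-57 - 1296}}{2} = - \frac{\left(-1\right) \sqrt{-1353}}{2} = - \frac{\left(-1\right) i \sqrt{1353}}{2} = \frac{i \sqrt{1353}}{2}$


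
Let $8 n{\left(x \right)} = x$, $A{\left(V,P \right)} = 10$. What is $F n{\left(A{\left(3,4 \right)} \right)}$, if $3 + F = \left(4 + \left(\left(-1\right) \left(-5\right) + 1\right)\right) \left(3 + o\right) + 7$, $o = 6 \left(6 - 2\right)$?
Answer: $\frac{685}{2} \approx 342.5$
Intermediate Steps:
$n{\left(x \right)} = \frac{x}{8}$
$o = 24$ ($o = 6 \cdot 4 = 24$)
$F = 274$ ($F = -3 + \left(\left(4 + \left(\left(-1\right) \left(-5\right) + 1\right)\right) \left(3 + 24\right) + 7\right) = -3 + \left(\left(4 + \left(5 + 1\right)\right) 27 + 7\right) = -3 + \left(\left(4 + 6\right) 27 + 7\right) = -3 + \left(10 \cdot 27 + 7\right) = -3 + \left(270 + 7\right) = -3 + 277 = 274$)
$F n{\left(A{\left(3,4 \right)} \right)} = 274 \cdot \frac{1}{8} \cdot 10 = 274 \cdot \frac{5}{4} = \frac{685}{2}$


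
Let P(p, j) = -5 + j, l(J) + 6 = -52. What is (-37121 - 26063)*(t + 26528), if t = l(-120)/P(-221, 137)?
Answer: -5028352168/3 ≈ -1.6761e+9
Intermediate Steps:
l(J) = -58 (l(J) = -6 - 52 = -58)
t = -29/66 (t = -58/(-5 + 137) = -58/132 = -58*1/132 = -29/66 ≈ -0.43939)
(-37121 - 26063)*(t + 26528) = (-37121 - 26063)*(-29/66 + 26528) = -63184*1750819/66 = -5028352168/3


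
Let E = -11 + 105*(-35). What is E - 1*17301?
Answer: -20987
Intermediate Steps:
E = -3686 (E = -11 - 3675 = -3686)
E - 1*17301 = -3686 - 1*17301 = -3686 - 17301 = -20987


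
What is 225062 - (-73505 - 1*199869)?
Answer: 498436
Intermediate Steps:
225062 - (-73505 - 1*199869) = 225062 - (-73505 - 199869) = 225062 - 1*(-273374) = 225062 + 273374 = 498436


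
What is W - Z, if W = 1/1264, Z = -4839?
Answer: 6116497/1264 ≈ 4839.0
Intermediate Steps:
W = 1/1264 ≈ 0.00079114
W - Z = 1/1264 - 1*(-4839) = 1/1264 + 4839 = 6116497/1264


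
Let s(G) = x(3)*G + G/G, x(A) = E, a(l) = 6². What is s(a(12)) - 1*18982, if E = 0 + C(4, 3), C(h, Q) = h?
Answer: -18837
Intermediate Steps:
a(l) = 36
E = 4 (E = 0 + 4 = 4)
x(A) = 4
s(G) = 1 + 4*G (s(G) = 4*G + G/G = 4*G + 1 = 1 + 4*G)
s(a(12)) - 1*18982 = (1 + 4*36) - 1*18982 = (1 + 144) - 18982 = 145 - 18982 = -18837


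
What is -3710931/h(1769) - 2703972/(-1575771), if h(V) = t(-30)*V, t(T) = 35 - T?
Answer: -1845553744127/60396676145 ≈ -30.557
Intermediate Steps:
h(V) = 65*V (h(V) = (35 - 1*(-30))*V = (35 + 30)*V = 65*V)
-3710931/h(1769) - 2703972/(-1575771) = -3710931/(65*1769) - 2703972/(-1575771) = -3710931/114985 - 2703972*(-1/1575771) = -3710931*1/114985 + 901324/525257 = -3710931/114985 + 901324/525257 = -1845553744127/60396676145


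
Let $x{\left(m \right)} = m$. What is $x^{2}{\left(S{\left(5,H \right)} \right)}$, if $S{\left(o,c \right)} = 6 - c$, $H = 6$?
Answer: $0$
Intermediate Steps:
$x^{2}{\left(S{\left(5,H \right)} \right)} = \left(6 - 6\right)^{2} = 0^{2} = 0$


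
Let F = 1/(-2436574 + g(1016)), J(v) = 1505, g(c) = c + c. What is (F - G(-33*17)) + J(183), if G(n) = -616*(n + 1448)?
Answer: 1333878258173/2434542 ≈ 5.4790e+5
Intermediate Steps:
g(c) = 2*c
F = -1/2434542 (F = 1/(-2436574 + 2*1016) = 1/(-2436574 + 2032) = 1/(-2434542) = -1/2434542 ≈ -4.1076e-7)
G(n) = -891968 - 616*n (G(n) = -616*(1448 + n) = -891968 - 616*n)
(F - G(-33*17)) + J(183) = (-1/2434542 - (-891968 - (-20328)*17)) + 1505 = (-1/2434542 - (-891968 - 616*(-561))) + 1505 = (-1/2434542 - (-891968 + 345576)) + 1505 = (-1/2434542 - 1*(-546392)) + 1505 = (-1/2434542 + 546392) + 1505 = 1330214272463/2434542 + 1505 = 1333878258173/2434542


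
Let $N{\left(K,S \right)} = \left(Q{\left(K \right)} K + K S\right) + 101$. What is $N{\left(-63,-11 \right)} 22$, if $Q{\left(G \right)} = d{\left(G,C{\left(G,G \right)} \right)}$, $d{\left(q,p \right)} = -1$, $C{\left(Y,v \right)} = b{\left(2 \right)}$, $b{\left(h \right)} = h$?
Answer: $18854$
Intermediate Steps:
$C{\left(Y,v \right)} = 2$
$Q{\left(G \right)} = -1$
$N{\left(K,S \right)} = 101 - K + K S$ ($N{\left(K,S \right)} = \left(- K + K S\right) + 101 = 101 - K + K S$)
$N{\left(-63,-11 \right)} 22 = \left(101 - -63 - -693\right) 22 = \left(101 + 63 + 693\right) 22 = 857 \cdot 22 = 18854$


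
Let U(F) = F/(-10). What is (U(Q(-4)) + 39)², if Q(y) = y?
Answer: 38809/25 ≈ 1552.4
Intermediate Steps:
U(F) = -F/10 (U(F) = F*(-⅒) = -F/10)
(U(Q(-4)) + 39)² = (-⅒*(-4) + 39)² = (⅖ + 39)² = (197/5)² = 38809/25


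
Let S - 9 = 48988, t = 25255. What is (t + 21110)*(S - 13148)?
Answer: 1662138885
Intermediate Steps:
S = 48997 (S = 9 + 48988 = 48997)
(t + 21110)*(S - 13148) = (25255 + 21110)*(48997 - 13148) = 46365*35849 = 1662138885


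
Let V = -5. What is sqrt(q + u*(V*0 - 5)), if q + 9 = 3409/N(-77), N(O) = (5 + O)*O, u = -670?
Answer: sqrt(58224298)/132 ≈ 57.807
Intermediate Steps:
N(O) = O*(5 + O)
q = -6641/792 (q = -9 + 3409/((-77*(5 - 77))) = -9 + 3409/((-77*(-72))) = -9 + 3409/5544 = -9 + 3409*(1/5544) = -9 + 487/792 = -6641/792 ≈ -8.3851)
sqrt(q + u*(V*0 - 5)) = sqrt(-6641/792 - 670*(-5*0 - 5)) = sqrt(-6641/792 - 670*(0 - 5)) = sqrt(-6641/792 - 670*(-5)) = sqrt(-6641/792 + 3350) = sqrt(2646559/792) = sqrt(58224298)/132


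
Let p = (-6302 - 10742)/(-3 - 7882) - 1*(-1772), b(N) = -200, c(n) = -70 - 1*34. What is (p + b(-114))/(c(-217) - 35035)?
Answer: -12412264/277071015 ≈ -0.044798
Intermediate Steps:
c(n) = -104 (c(n) = -70 - 34 = -104)
p = 13989264/7885 (p = -17044/(-7885) + 1772 = -17044*(-1/7885) + 1772 = 17044/7885 + 1772 = 13989264/7885 ≈ 1774.2)
(p + b(-114))/(c(-217) - 35035) = (13989264/7885 - 200)/(-104 - 35035) = (12412264/7885)/(-35139) = (12412264/7885)*(-1/35139) = -12412264/277071015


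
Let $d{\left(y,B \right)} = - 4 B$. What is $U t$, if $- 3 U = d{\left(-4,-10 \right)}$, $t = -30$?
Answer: $400$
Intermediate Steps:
$U = - \frac{40}{3}$ ($U = - \frac{\left(-4\right) \left(-10\right)}{3} = \left(- \frac{1}{3}\right) 40 = - \frac{40}{3} \approx -13.333$)
$U t = \left(- \frac{40}{3}\right) \left(-30\right) = 400$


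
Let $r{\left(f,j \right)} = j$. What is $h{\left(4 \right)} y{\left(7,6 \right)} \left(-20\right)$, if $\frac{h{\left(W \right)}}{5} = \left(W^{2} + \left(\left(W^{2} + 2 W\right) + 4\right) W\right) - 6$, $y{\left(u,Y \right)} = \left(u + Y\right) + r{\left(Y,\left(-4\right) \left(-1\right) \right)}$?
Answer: $-207400$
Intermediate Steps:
$y{\left(u,Y \right)} = 4 + Y + u$ ($y{\left(u,Y \right)} = \left(u + Y\right) - -4 = \left(Y + u\right) + 4 = 4 + Y + u$)
$h{\left(W \right)} = -30 + 5 W^{2} + 5 W \left(4 + W^{2} + 2 W\right)$ ($h{\left(W \right)} = 5 \left(\left(W^{2} + \left(\left(W^{2} + 2 W\right) + 4\right) W\right) - 6\right) = 5 \left(\left(W^{2} + \left(4 + W^{2} + 2 W\right) W\right) - 6\right) = 5 \left(\left(W^{2} + W \left(4 + W^{2} + 2 W\right)\right) - 6\right) = 5 \left(-6 + W^{2} + W \left(4 + W^{2} + 2 W\right)\right) = -30 + 5 W^{2} + 5 W \left(4 + W^{2} + 2 W\right)$)
$h{\left(4 \right)} y{\left(7,6 \right)} \left(-20\right) = \left(-30 + 5 \cdot 4^{3} + 15 \cdot 4^{2} + 20 \cdot 4\right) \left(4 + 6 + 7\right) \left(-20\right) = \left(-30 + 5 \cdot 64 + 15 \cdot 16 + 80\right) 17 \left(-20\right) = \left(-30 + 320 + 240 + 80\right) 17 \left(-20\right) = 610 \cdot 17 \left(-20\right) = 10370 \left(-20\right) = -207400$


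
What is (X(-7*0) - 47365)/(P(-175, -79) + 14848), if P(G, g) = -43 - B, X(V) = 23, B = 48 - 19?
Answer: -23671/7388 ≈ -3.2040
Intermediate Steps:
B = 29
P(G, g) = -72 (P(G, g) = -43 - 1*29 = -43 - 29 = -72)
(X(-7*0) - 47365)/(P(-175, -79) + 14848) = (23 - 47365)/(-72 + 14848) = -47342/14776 = -47342*1/14776 = -23671/7388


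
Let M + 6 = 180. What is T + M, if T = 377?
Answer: 551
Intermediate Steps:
M = 174 (M = -6 + 180 = 174)
T + M = 377 + 174 = 551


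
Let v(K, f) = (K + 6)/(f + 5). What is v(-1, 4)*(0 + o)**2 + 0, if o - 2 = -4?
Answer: 20/9 ≈ 2.2222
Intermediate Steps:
o = -2 (o = 2 - 4 = -2)
v(K, f) = (6 + K)/(5 + f)
v(-1, 4)*(0 + o)**2 + 0 = ((6 - 1)/(5 + 4))*(0 - 2)**2 + 0 = (5/9)*(-2)**2 + 0 = ((1/9)*5)*4 + 0 = (5/9)*4 + 0 = 20/9 + 0 = 20/9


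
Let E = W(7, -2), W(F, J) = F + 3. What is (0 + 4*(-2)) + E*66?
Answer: 652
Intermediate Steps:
W(F, J) = 3 + F
E = 10 (E = 3 + 7 = 10)
(0 + 4*(-2)) + E*66 = (0 + 4*(-2)) + 10*66 = (0 - 8) + 660 = -8 + 660 = 652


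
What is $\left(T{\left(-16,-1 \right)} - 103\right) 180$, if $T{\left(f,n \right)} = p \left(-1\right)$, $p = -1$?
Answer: $-18360$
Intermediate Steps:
$T{\left(f,n \right)} = 1$ ($T{\left(f,n \right)} = \left(-1\right) \left(-1\right) = 1$)
$\left(T{\left(-16,-1 \right)} - 103\right) 180 = \left(1 - 103\right) 180 = \left(-102\right) 180 = -18360$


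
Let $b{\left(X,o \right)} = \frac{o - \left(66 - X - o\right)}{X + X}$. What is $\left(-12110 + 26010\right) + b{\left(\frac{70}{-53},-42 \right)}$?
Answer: $\frac{97701}{7} \approx 13957.0$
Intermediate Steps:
$b{\left(X,o \right)} = \frac{-66 + X + 2 o}{2 X}$ ($b{\left(X,o \right)} = \frac{o + \left(-66 + X + o\right)}{2 X} = \left(-66 + X + 2 o\right) \frac{1}{2 X} = \frac{-66 + X + 2 o}{2 X}$)
$\left(-12110 + 26010\right) + b{\left(\frac{70}{-53},-42 \right)} = \left(-12110 + 26010\right) + \frac{-33 - 42 + \frac{70 \frac{1}{-53}}{2}}{70 \frac{1}{-53}} = 13900 + \frac{-33 - 42 + \frac{70 \left(- \frac{1}{53}\right)}{2}}{70 \left(- \frac{1}{53}\right)} = 13900 + \frac{-33 - 42 + \frac{1}{2} \left(- \frac{70}{53}\right)}{- \frac{70}{53}} = 13900 - \frac{53 \left(-33 - 42 - \frac{35}{53}\right)}{70} = 13900 - - \frac{401}{7} = 13900 + \frac{401}{7} = \frac{97701}{7}$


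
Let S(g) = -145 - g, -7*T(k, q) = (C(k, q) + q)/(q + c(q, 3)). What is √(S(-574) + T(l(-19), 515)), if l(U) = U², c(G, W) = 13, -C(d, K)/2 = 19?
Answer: √40684413/308 ≈ 20.709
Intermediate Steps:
C(d, K) = -38 (C(d, K) = -2*19 = -38)
T(k, q) = -(-38 + q)/(7*(13 + q)) (T(k, q) = -(-38 + q)/(7*(q + 13)) = -(-38 + q)/(7*(13 + q)))
√(S(-574) + T(l(-19), 515)) = √((-145 - 1*(-574)) + (38 - 1*515)/(7*(13 + 515))) = √((-145 + 574) + (⅐)*(38 - 515)/528) = √(429 + (⅐)*(1/528)*(-477)) = √(429 - 159/1232) = √(528369/1232) = √40684413/308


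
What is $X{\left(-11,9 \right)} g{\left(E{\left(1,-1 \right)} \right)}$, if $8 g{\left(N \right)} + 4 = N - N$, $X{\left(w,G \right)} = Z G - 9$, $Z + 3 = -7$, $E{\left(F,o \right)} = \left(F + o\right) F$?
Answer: $\frac{99}{2} \approx 49.5$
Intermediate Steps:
$E{\left(F,o \right)} = F \left(F + o\right)$
$Z = -10$ ($Z = -3 - 7 = -10$)
$X{\left(w,G \right)} = -9 - 10 G$ ($X{\left(w,G \right)} = - 10 G - 9 = -9 - 10 G$)
$g{\left(N \right)} = - \frac{1}{2}$ ($g{\left(N \right)} = - \frac{1}{2} + \frac{N - N}{8} = - \frac{1}{2} + \frac{1}{8} \cdot 0 = - \frac{1}{2} + 0 = - \frac{1}{2}$)
$X{\left(-11,9 \right)} g{\left(E{\left(1,-1 \right)} \right)} = \left(-9 - 90\right) \left(- \frac{1}{2}\right) = \left(-99\right) \left(- \frac{1}{2}\right) = \frac{99}{2}$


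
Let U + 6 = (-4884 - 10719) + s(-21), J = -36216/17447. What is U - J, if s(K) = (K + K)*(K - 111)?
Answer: -175567839/17447 ≈ -10063.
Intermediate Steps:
J = -36216/17447 (J = -36216*1/17447 = -36216/17447 ≈ -2.0758)
s(K) = 2*K*(-111 + K) (s(K) = (2*K)*(-111 + K) = 2*K*(-111 + K))
U = -10065 (U = -6 + ((-4884 - 10719) + 2*(-21)*(-111 - 21)) = -6 + (-15603 + 2*(-21)*(-132)) = -6 + (-15603 + 5544) = -6 - 10059 = -10065)
U - J = -10065 - 1*(-36216/17447) = -10065 + 36216/17447 = -175567839/17447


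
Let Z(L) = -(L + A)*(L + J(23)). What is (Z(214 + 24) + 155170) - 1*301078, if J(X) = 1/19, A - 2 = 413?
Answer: -5725771/19 ≈ -3.0136e+5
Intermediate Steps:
A = 415 (A = 2 + 413 = 415)
J(X) = 1/19
Z(L) = -(415 + L)*(1/19 + L) (Z(L) = -(L + 415)*(L + 1/19) = -(415 + L)*(1/19 + L))
(Z(214 + 24) + 155170) - 1*301078 = ((-415/19 - (214 + 24)² - 7886*(214 + 24)/19) + 155170) - 1*301078 = ((-415/19 - 1*238² - 7886/19*238) + 155170) - 301078 = ((-415/19 - 1*56644 - 1876868/19) + 155170) - 301078 = ((-415/19 - 56644 - 1876868/19) + 155170) - 301078 = (-2953519/19 + 155170) - 301078 = -5289/19 - 301078 = -5725771/19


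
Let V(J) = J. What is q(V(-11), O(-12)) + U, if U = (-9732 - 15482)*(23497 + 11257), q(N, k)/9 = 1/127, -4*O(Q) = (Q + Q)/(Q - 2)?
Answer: -111288494203/127 ≈ -8.7629e+8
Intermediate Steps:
O(Q) = -Q/(2*(-2 + Q)) (O(Q) = -(Q + Q)/(4*(Q - 2)) = -2*Q/(4*(-2 + Q)) = -Q/(2*(-2 + Q)))
q(N, k) = 9/127
U = -876287356 (U = -25214*34754 = -876287356)
q(V(-11), O(-12)) + U = 9/127 - 876287356 = -111288494203/127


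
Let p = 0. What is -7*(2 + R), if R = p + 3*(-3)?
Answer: 49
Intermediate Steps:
R = -9 (R = 0 + 3*(-3) = 0 - 9 = -9)
-7*(2 + R) = -7*(2 - 9) = -7*(-7) = 49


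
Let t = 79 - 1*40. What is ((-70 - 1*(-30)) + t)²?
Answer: 1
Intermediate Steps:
t = 39 (t = 79 - 40 = 39)
((-70 - 1*(-30)) + t)² = ((-70 - 1*(-30)) + 39)² = ((-70 + 30) + 39)² = (-40 + 39)² = (-1)² = 1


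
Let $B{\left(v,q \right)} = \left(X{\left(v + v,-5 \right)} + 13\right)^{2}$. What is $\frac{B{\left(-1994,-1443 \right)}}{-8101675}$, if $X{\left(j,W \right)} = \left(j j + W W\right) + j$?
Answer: $- \frac{252816169237636}{8101675} \approx -3.1205 \cdot 10^{7}$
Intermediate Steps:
$X{\left(j,W \right)} = j + W^{2} + j^{2}$ ($X{\left(j,W \right)} = \left(j^{2} + W^{2}\right) + j = \left(W^{2} + j^{2}\right) + j = j + W^{2} + j^{2}$)
$B{\left(v,q \right)} = \left(38 + 2 v + 4 v^{2}\right)^{2}$ ($B{\left(v,q \right)} = \left(\left(\left(v + v\right) + \left(-5\right)^{2} + \left(v + v\right)^{2}\right) + 13\right)^{2} = \left(\left(2 v + 25 + \left(2 v\right)^{2}\right) + 13\right)^{2} = \left(\left(2 v + 25 + 4 v^{2}\right) + 13\right)^{2} = \left(\left(25 + 2 v + 4 v^{2}\right) + 13\right)^{2} = \left(38 + 2 v + 4 v^{2}\right)^{2}$)
$\frac{B{\left(-1994,-1443 \right)}}{-8101675} = \frac{4 \left(19 - 1994 + 2 \left(-1994\right)^{2}\right)^{2}}{-8101675} = 4 \left(19 - 1994 + 2 \cdot 3976036\right)^{2} \left(- \frac{1}{8101675}\right) = 4 \left(19 - 1994 + 7952072\right)^{2} \left(- \frac{1}{8101675}\right) = 4 \cdot 7950097^{2} \left(- \frac{1}{8101675}\right) = 4 \cdot 63204042309409 \left(- \frac{1}{8101675}\right) = 252816169237636 \left(- \frac{1}{8101675}\right) = - \frac{252816169237636}{8101675}$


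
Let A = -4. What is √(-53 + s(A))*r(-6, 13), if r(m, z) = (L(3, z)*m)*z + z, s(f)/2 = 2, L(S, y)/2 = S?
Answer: -3185*I ≈ -3185.0*I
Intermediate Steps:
L(S, y) = 2*S
s(f) = 4 (s(f) = 2*2 = 4)
r(m, z) = z + 6*m*z (r(m, z) = ((2*3)*m)*z + z = (6*m)*z + z = 6*m*z + z = z + 6*m*z)
√(-53 + s(A))*r(-6, 13) = √(-53 + 4)*(13*(1 + 6*(-6))) = √(-49)*(13*(1 - 36)) = (7*I)*(13*(-35)) = (7*I)*(-455) = -3185*I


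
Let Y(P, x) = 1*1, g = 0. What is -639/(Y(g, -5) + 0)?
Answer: -639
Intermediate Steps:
Y(P, x) = 1
-639/(Y(g, -5) + 0) = -639/(1 + 0) = -639/1 = -639*1 = -639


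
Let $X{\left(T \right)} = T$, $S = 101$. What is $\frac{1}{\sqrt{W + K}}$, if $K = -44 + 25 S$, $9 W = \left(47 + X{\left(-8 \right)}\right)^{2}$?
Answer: $\frac{\sqrt{106}}{530} \approx 0.019426$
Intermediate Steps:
$W = 169$ ($W = \frac{\left(47 - 8\right)^{2}}{9} = \frac{39^{2}}{9} = \frac{1}{9} \cdot 1521 = 169$)
$K = 2481$ ($K = -44 + 25 \cdot 101 = -44 + 2525 = 2481$)
$\frac{1}{\sqrt{W + K}} = \frac{1}{\sqrt{169 + 2481}} = \frac{1}{\sqrt{2650}} = \frac{1}{5 \sqrt{106}} = \frac{\sqrt{106}}{530}$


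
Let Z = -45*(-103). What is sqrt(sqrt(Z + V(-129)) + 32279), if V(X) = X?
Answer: sqrt(32279 + sqrt(4506)) ≈ 179.85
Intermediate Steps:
Z = 4635
sqrt(sqrt(Z + V(-129)) + 32279) = sqrt(sqrt(4635 - 129) + 32279) = sqrt(sqrt(4506) + 32279) = sqrt(32279 + sqrt(4506))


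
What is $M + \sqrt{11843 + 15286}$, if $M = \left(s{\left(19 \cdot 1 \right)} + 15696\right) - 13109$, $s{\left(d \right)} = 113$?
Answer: $2700 + \sqrt{27129} \approx 2864.7$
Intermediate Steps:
$M = 2700$ ($M = \left(113 + 15696\right) - 13109 = 15809 - 13109 = 2700$)
$M + \sqrt{11843 + 15286} = 2700 + \sqrt{11843 + 15286} = 2700 + \sqrt{27129}$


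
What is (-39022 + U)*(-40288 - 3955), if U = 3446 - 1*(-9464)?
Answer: 1155273216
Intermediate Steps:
U = 12910 (U = 3446 + 9464 = 12910)
(-39022 + U)*(-40288 - 3955) = (-39022 + 12910)*(-40288 - 3955) = -26112*(-44243) = 1155273216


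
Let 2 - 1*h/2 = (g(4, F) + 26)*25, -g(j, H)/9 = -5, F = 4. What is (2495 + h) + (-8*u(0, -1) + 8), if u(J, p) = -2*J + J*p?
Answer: -1043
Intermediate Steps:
g(j, H) = 45 (g(j, H) = -9*(-5) = 45)
h = -3546 (h = 4 - 2*(45 + 26)*25 = 4 - 142*25 = 4 - 2*1775 = 4 - 3550 = -3546)
(2495 + h) + (-8*u(0, -1) + 8) = (2495 - 3546) + (-0*(-2 - 1) + 8) = -1051 + (-0*(-3) + 8) = -1051 + (-8*0 + 8) = -1051 + (0 + 8) = -1051 + 8 = -1043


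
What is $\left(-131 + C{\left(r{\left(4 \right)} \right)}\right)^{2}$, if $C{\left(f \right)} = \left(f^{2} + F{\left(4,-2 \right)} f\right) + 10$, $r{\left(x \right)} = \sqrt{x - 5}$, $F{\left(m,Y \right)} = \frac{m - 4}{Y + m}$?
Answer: $14884$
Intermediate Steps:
$F{\left(m,Y \right)} = \frac{-4 + m}{Y + m}$
$r{\left(x \right)} = \sqrt{-5 + x}$
$C{\left(f \right)} = 10 + f^{2}$ ($C{\left(f \right)} = \left(f^{2} + \frac{-4 + 4}{-2 + 4} f\right) + 10 = \left(f^{2} + \frac{1}{2} \cdot 0 f\right) + 10 = \left(f^{2} + 0 f\right) + 10 = \left(f^{2} + 0\right) + 10 = f^{2} + 10 = 10 + f^{2}$)
$\left(-131 + C{\left(r{\left(4 \right)} \right)}\right)^{2} = \left(-131 + \left(10 + \left(\sqrt{-5 + 4}\right)^{2}\right)\right)^{2} = \left(-131 + \left(10 + \left(\sqrt{-1}\right)^{2}\right)\right)^{2} = \left(-131 + \left(10 + i^{2}\right)\right)^{2} = \left(-131 + \left(10 - 1\right)\right)^{2} = \left(-131 + 9\right)^{2} = \left(-122\right)^{2} = 14884$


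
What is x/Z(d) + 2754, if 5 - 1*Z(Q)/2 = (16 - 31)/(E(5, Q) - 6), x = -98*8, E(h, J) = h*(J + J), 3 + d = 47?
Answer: 5847362/2185 ≈ 2676.1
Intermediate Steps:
d = 44 (d = -3 + 47 = 44)
E(h, J) = 2*J*h (E(h, J) = h*(2*J) = 2*J*h)
x = -784
Z(Q) = 10 + 30/(-6 + 10*Q) (Z(Q) = 10 - 2*(16 - 31)/(2*Q*5 - 6) = 10 - (-30)/(10*Q - 6) = 10 - (-30)/(-6 + 10*Q) = 10 + 30/(-6 + 10*Q))
x/Z(d) + 2754 = -784*(-3 + 5*44)/(5*(-3 + 10*44)) + 2754 = -784*(-3 + 220)/(5*(-3 + 440)) + 2754 = -784/(5*437/217) + 2754 = -784/(5*(1/217)*437) + 2754 = -784/2185/217 + 2754 = -784*217/2185 + 2754 = -170128/2185 + 2754 = 5847362/2185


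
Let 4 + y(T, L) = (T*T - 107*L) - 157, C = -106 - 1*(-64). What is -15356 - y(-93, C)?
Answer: -28338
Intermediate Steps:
C = -42 (C = -106 + 64 = -42)
y(T, L) = -161 + T**2 - 107*L (y(T, L) = -4 + ((T*T - 107*L) - 157) = -4 + ((T**2 - 107*L) - 157) = -4 + (-157 + T**2 - 107*L) = -161 + T**2 - 107*L)
-15356 - y(-93, C) = -15356 - (-161 + (-93)**2 - 107*(-42)) = -15356 - (-161 + 8649 + 4494) = -15356 - 1*12982 = -15356 - 12982 = -28338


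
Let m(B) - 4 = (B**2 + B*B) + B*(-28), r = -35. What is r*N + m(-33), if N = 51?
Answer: 1321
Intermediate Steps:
m(B) = 4 - 28*B + 2*B**2 (m(B) = 4 + ((B**2 + B*B) + B*(-28)) = 4 + ((B**2 + B**2) - 28*B) = 4 + (2*B**2 - 28*B) = 4 + (-28*B + 2*B**2) = 4 - 28*B + 2*B**2)
r*N + m(-33) = -35*51 + (4 - 28*(-33) + 2*(-33)**2) = -1785 + (4 + 924 + 2*1089) = -1785 + (4 + 924 + 2178) = -1785 + 3106 = 1321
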